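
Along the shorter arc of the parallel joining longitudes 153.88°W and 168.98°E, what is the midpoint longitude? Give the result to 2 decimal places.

172.45°W

Signed shortest Δλ from -153.88° to +168.98° is -37.14°.
Midpoint longitude = -153.88° + (-37.14°)/2 = -153.88° − 18.57° = -172.45°.
(The naïve average (-153.88 + +168.98)/2 = 7.55° is on the wrong side of the globe.)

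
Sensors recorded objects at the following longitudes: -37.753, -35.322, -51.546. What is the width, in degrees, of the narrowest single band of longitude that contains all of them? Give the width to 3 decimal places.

16.224°

Sort the longitudes: -51.546°, -37.753°, -35.322°.
Eastward gaps between consecutive values (wrapping around): 13.793°, 2.431°, 343.776°.
Largest gap = 343.776° ⇒ minimal covering band is its complement: 360° − 343.776° = 16.224°.
Band runs from -51.546° eastward to -35.322°.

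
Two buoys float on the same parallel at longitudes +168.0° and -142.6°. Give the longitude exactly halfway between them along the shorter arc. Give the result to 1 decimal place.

-167.3°

Signed shortest Δλ from +168.0° to -142.6° is +49.4°.
Midpoint longitude = +168.0° + (+49.4°)/2 = +168.0° + 24.7° = +192.7°.
Normalise into (−180°, 180°]: -167.3°.
(The naïve average (+168.0 + -142.6)/2 = 12.7° is on the wrong side of the globe.)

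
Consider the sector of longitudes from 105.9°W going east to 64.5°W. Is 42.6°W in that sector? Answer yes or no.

No

Band width going east from -105.9° to -64.5°: ((-64.5 − -105.9) mod 360) = 41.4°.
Offset of -42.6° east of the west edge: ((-42.6 − -105.9) mod 360) = 63.3°.
63.3° > 41.4° ⇒ outside.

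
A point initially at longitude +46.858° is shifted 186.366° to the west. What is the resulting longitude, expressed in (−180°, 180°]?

Start at +46.858°; shift −186.366° → -139.508°.
-139.508° already lies in (−180°, 180°].

-139.508°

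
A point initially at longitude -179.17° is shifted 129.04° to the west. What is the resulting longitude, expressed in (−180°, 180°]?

+51.79°

Start at -179.17°; shift −129.04° → -308.21°.
-308.21° lies outside (−180°, 180°]; add 360° → +51.79°.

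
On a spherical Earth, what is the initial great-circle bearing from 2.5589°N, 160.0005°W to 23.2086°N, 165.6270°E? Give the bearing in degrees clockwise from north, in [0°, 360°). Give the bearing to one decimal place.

Δλ = 165.6270 − -160.0005 = 325.6275°; wrapped into (−180°, 180°]: -34.3725°.
θ = atan2( sin Δλ · cos φ₂ , cos φ₁ · sin φ₂ − sin φ₁ · cos φ₂ · cos Δλ )
  = atan2(-0.51888, 0.35982) = -55.261° → normalised to [0°, 360°): 304.739°.

304.7°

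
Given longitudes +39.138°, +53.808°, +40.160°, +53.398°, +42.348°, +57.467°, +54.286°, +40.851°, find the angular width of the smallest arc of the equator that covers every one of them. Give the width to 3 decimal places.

18.329°

Sort the longitudes: +39.138°, +40.160°, +40.851°, +42.348°, +53.398°, +53.808°, +54.286°, +57.467°.
Eastward gaps between consecutive values (wrapping around): 1.022°, 0.691°, 1.497°, 11.050°, 0.410°, 0.478°, 3.181°, 341.671°.
Largest gap = 341.671° ⇒ minimal covering band is its complement: 360° − 341.671° = 18.329°.
Band runs from +39.138° eastward to +57.467°.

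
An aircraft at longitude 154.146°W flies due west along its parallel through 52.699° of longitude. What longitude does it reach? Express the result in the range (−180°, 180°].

153.155°E

Start at -154.146°; shift −52.699° → -206.845°.
-206.845° lies outside (−180°, 180°]; add 360° → +153.155°.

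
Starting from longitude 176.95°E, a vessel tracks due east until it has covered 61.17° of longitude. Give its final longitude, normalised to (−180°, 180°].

121.88°W

Start at +176.95°; shift +61.17° → +238.12°.
+238.12° lies outside (−180°, 180°]; subtract 360° → -121.88°.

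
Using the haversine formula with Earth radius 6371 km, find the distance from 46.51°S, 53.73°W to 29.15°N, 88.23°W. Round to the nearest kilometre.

Δλ = -88.23 − -53.73 = -34.50°.
Δφ = 29.15 − -46.51 = 75.66°.
a = sin²(Δφ/2) + cos φ₁ · cos φ₂ · sin²(Δλ/2) = 0.429018.
c = 2·atan2(√a, √(1−a)) = 1.42835 rad → d = 6371·c ≈ 9100.02 km.

9100 km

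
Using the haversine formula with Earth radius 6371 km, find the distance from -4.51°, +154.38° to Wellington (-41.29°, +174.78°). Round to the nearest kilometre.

Δλ = 174.78 − 154.38 = 20.40°.
Δφ = -41.29 − -4.51 = -36.78°.
a = sin²(Δφ/2) + cos φ₁ · cos φ₂ · sin²(Δλ/2) = 0.123019.
c = 2·atan2(√a, √(1−a)) = 0.71672 rad → d = 6371·c ≈ 4566.25 km.

4566 km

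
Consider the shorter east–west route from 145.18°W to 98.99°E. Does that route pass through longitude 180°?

Yes

Naïve |98.99 − -145.18| = 244.17° > 180°, so the shorter arc goes the other way round — across 180°.
Signed shortest Δλ = ((98.99 − -145.18 + 180) mod 360) − 180 = -115.83°.
Going west by 115.83° from -145.18° passes through 180° before reaching +98.99°.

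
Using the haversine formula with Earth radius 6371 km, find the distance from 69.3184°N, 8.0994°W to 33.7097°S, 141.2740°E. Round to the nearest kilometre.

Δλ = 141.2740 − -8.0994 = 149.3734°.
Δφ = -33.7097 − 69.3184 = -103.0281°.
a = sin²(Δφ/2) + cos φ₁ · cos φ₂ · sin²(Δλ/2) = 0.886015.
c = 2·atan2(√a, √(1−a)) = 2.45283 rad → d = 6371·c ≈ 15626.95 km.

15627 km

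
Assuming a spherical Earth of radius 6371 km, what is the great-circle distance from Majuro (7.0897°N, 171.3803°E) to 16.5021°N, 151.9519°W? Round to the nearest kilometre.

4118 km

Δλ = -151.9519 − 171.3803 = -323.3322°; wrapped into (−180°, 180°]: 36.6678°.
Δφ = 16.5021 − 7.0897 = 9.4124°.
a = sin²(Δφ/2) + cos φ₁ · cos φ₂ · sin²(Δλ/2) = 0.100875.
c = 2·atan2(√a, √(1−a)) = 0.64641 rad → d = 6371·c ≈ 4118.29 km.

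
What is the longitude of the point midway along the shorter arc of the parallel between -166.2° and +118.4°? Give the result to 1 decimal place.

Signed shortest Δλ from -166.2° to +118.4° is -75.4°.
Midpoint longitude = -166.2° + (-75.4°)/2 = -166.2° − 37.7° = -203.9°.
Normalise into (−180°, 180°]: +156.1°.
(The naïve average (-166.2 + +118.4)/2 = -23.9° is on the wrong side of the globe.)

+156.1°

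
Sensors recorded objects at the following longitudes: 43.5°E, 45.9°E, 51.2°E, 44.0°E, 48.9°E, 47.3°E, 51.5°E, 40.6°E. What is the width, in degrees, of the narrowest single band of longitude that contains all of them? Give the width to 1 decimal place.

10.9°

Sort the longitudes: +40.6°, +43.5°, +44.0°, +45.9°, +47.3°, +48.9°, +51.2°, +51.5°.
Eastward gaps between consecutive values (wrapping around): 2.9°, 0.5°, 1.9°, 1.4°, 1.6°, 2.3°, 0.3°, 349.1°.
Largest gap = 349.1° ⇒ minimal covering band is its complement: 360° − 349.1° = 10.9°.
Band runs from +40.6° eastward to +51.5°.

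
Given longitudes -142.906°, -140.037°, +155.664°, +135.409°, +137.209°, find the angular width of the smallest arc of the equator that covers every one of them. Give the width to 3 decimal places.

Sort the longitudes: -142.906°, -140.037°, +135.409°, +137.209°, +155.664°.
Eastward gaps between consecutive values (wrapping around): 2.869°, 275.446°, 1.800°, 18.455°, 61.430°.
Largest gap = 275.446° ⇒ minimal covering band is its complement: 360° − 275.446° = 84.554°.
Band runs from +135.409° eastward to -140.037°, crossing the antimeridian.

84.554°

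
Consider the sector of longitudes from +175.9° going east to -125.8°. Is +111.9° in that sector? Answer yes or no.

Band width going east from +175.9° to -125.8°: ((-125.8 − 175.9) mod 360) = 58.3°.
Offset of +111.9° east of the west edge: ((111.9 − 175.9) mod 360) = 296.0°.
296.0° > 58.3° ⇒ outside.

No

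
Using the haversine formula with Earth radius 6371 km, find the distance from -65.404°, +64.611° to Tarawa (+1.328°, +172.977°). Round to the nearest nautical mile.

5929 nmi

Δλ = 172.977 − 64.611 = 108.366°.
Δφ = 1.328 − -65.404 = 66.732°.
a = sin²(Δφ/2) + cos φ₁ · cos φ₂ · sin²(Δλ/2) = 0.576091.
c = 2·atan2(√a, √(1−a)) = 1.72357 rad → d = 6371·c ≈ 10980.88 km ≈ 5929.20 nmi.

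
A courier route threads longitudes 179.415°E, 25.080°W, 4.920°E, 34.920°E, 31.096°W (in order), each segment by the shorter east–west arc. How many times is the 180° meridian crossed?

1

Leg 1: +179.415° → -25.080°, shortest Δλ = 155.505° (east) — crosses 180°.
Leg 2: -25.080° → +4.920°, shortest Δλ = 30.0° (east) — does not cross 180°.
Leg 3: +4.920° → +34.920°, shortest Δλ = 30.0° (east) — does not cross 180°.
Leg 4: +34.920° → -31.096°, shortest Δλ = -66.016° (west) — does not cross 180°.
Total crossings: 1.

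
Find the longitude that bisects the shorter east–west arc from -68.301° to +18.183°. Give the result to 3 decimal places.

-25.059°

Signed shortest Δλ from -68.301° to +18.183° is +86.484°.
Midpoint longitude = -68.301° + (+86.484°)/2 = -68.301° + 43.242° = -25.059°.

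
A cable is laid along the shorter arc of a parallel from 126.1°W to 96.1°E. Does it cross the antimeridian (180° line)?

Yes

Naïve |96.1 − -126.1| = 222.2° > 180°, so the shorter arc goes the other way round — across 180°.
Signed shortest Δλ = ((96.1 − -126.1 + 180) mod 360) − 180 = -137.8°.
Going west by 137.8° from -126.1° passes through 180° before reaching +96.1°.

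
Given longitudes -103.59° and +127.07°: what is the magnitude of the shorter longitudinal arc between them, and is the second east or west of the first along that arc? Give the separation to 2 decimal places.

Raw difference: 127.07 − -103.59 = 230.66°.
Normalise into (−180°, 180°]: 230.66° − 360° = -129.34°.
Negative ⇒ the second point lies to the west; separation 129.34°.

129.34° west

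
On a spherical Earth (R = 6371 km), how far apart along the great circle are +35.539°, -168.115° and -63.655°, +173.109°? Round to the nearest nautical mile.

Δλ = 173.109 − -168.115 = 341.224°; wrapped into (−180°, 180°]: -18.776°.
Δφ = -63.655 − 35.539 = -99.194°.
a = sin²(Δφ/2) + cos φ₁ · cos φ₂ · sin²(Δλ/2) = 0.589497.
c = 2·atan2(√a, √(1−a)) = 1.75076 rad → d = 6371·c ≈ 11154.10 km ≈ 6022.73 nmi.

6023 nmi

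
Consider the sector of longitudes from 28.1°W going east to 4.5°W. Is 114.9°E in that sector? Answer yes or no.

No

Band width going east from -28.1° to -4.5°: ((-4.5 − -28.1) mod 360) = 23.6°.
Offset of +114.9° east of the west edge: ((114.9 − -28.1) mod 360) = 143.0°.
143.0° > 23.6° ⇒ outside.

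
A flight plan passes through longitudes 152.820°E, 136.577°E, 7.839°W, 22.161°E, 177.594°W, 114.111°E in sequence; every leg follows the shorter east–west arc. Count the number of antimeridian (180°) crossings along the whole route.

2

Leg 1: +152.820° → +136.577°, shortest Δλ = -16.243° (west) — does not cross 180°.
Leg 2: +136.577° → -7.839°, shortest Δλ = -144.416° (west) — does not cross 180°.
Leg 3: -7.839° → +22.161°, shortest Δλ = 30.0° (east) — does not cross 180°.
Leg 4: +22.161° → -177.594°, shortest Δλ = 160.245° (east) — crosses 180°.
Leg 5: -177.594° → +114.111°, shortest Δλ = -68.295° (west) — crosses 180°.
Total crossings: 2.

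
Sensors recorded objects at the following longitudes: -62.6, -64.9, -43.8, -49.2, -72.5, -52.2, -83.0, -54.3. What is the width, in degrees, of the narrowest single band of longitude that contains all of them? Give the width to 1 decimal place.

Sort the longitudes: -83.0°, -72.5°, -64.9°, -62.6°, -54.3°, -52.2°, -49.2°, -43.8°.
Eastward gaps between consecutive values (wrapping around): 10.5°, 7.6°, 2.3°, 8.3°, 2.1°, 3.0°, 5.4°, 320.8°.
Largest gap = 320.8° ⇒ minimal covering band is its complement: 360° − 320.8° = 39.2°.
Band runs from -83.0° eastward to -43.8°.

39.2°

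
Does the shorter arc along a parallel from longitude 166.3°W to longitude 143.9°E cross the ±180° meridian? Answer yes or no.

Naïve |143.9 − -166.3| = 310.2° > 180°, so the shorter arc goes the other way round — across 180°.
Signed shortest Δλ = ((143.9 − -166.3 + 180) mod 360) − 180 = -49.8°.
Going west by 49.8° from -166.3° passes through 180° before reaching +143.9°.

Yes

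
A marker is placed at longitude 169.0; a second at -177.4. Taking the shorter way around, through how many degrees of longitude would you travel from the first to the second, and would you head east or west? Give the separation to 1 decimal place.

13.6° east

Raw difference: -177.4 − 169.0 = -346.4°.
Normalise into (−180°, 180°]: -346.4° + 360° = 13.6°.
Positive ⇒ the second point lies to the east; separation 13.6°.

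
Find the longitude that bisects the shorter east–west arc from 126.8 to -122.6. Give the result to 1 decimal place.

-177.9°

Signed shortest Δλ from +126.8° to -122.6° is +110.6°.
Midpoint longitude = +126.8° + (+110.6°)/2 = +126.8° + 55.3° = +182.1°.
Normalise into (−180°, 180°]: -177.9°.
(The naïve average (+126.8 + -122.6)/2 = 2.1° is on the wrong side of the globe.)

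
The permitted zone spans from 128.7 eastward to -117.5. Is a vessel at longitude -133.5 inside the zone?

Band width going east from +128.7° to -117.5°: ((-117.5 − 128.7) mod 360) = 113.8°.
Offset of -133.5° east of the west edge: ((-133.5 − 128.7) mod 360) = 97.8°.
97.8° ≤ 113.8° ⇒ inside.

Yes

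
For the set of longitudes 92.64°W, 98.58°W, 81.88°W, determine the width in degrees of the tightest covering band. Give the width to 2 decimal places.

16.70°

Sort the longitudes: -98.58°, -92.64°, -81.88°.
Eastward gaps between consecutive values (wrapping around): 5.94°, 10.76°, 343.30°.
Largest gap = 343.30° ⇒ minimal covering band is its complement: 360° − 343.30° = 16.70°.
Band runs from -98.58° eastward to -81.88°.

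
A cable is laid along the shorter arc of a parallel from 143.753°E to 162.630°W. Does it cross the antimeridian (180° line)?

Naïve |-162.630 − 143.753| = 306.383° > 180°, so the shorter arc goes the other way round — across 180°.
Signed shortest Δλ = ((-162.630 − 143.753 + 180) mod 360) − 180 = 53.617°.
Going east by 53.617° from +143.753° passes through 180° before reaching -162.630°.

Yes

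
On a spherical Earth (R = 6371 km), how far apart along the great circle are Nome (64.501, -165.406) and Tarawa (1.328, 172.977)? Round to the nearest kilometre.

7239 km

Δλ = 172.977 − -165.406 = 338.383°; wrapped into (−180°, 180°]: -21.617°.
Δφ = 1.328 − 64.501 = -63.173°.
a = sin²(Δφ/2) + cos φ₁ · cos φ₂ · sin²(Δλ/2) = 0.289486.
c = 2·atan2(√a, √(1−a)) = 1.13622 rad → d = 6371·c ≈ 7238.84 km.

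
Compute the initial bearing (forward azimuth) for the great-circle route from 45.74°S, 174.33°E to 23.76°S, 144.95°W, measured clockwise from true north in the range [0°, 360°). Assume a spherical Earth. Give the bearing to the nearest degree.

70°

Δλ = -144.95 − 174.33 = -319.28°; wrapped into (−180°, 180°]: 40.72°.
θ = atan2( sin Δλ · cos φ₂ , cos φ₁ · sin φ₂ − sin φ₁ · cos φ₂ · cos Δλ )
  = atan2(0.59707, 0.21560) = 70.146° → normalised to [0°, 360°): 70.146°.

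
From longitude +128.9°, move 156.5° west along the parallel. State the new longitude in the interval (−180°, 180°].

Start at +128.9°; shift −156.5° → -27.6°.
-27.6° already lies in (−180°, 180°].

-27.6°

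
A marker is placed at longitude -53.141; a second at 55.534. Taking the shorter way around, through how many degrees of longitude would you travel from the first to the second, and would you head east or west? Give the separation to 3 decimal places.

108.675° east

Raw difference: 55.534 − -53.141 = 108.675°.
Normalise into (−180°, 180°]: 108.675° stays 108.675°.
Positive ⇒ the second point lies to the east; separation 108.675°.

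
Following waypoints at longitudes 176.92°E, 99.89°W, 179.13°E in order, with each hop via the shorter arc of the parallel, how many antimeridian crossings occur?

2

Leg 1: +176.92° → -99.89°, shortest Δλ = 83.19° (east) — crosses 180°.
Leg 2: -99.89° → +179.13°, shortest Δλ = -80.98° (west) — crosses 180°.
Total crossings: 2.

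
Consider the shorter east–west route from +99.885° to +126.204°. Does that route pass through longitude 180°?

Signed shortest Δλ = ((126.204 − 99.885 + 180) mod 360) − 180 = 26.319°.
Going east by 26.319° from +99.885° reaches +126.204° without touching 180°.

No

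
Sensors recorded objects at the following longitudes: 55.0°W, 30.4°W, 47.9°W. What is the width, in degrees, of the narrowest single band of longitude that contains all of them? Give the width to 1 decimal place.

Sort the longitudes: -55.0°, -47.9°, -30.4°.
Eastward gaps between consecutive values (wrapping around): 7.1°, 17.5°, 335.4°.
Largest gap = 335.4° ⇒ minimal covering band is its complement: 360° − 335.4° = 24.6°.
Band runs from -55.0° eastward to -30.4°.

24.6°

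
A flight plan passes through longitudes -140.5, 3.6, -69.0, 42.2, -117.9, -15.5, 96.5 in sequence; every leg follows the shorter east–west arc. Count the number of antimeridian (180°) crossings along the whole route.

Leg 1: -140.5° → +3.6°, shortest Δλ = 144.1° (east) — does not cross 180°.
Leg 2: +3.6° → -69.0°, shortest Δλ = -72.6° (west) — does not cross 180°.
Leg 3: -69.0° → +42.2°, shortest Δλ = 111.2° (east) — does not cross 180°.
Leg 4: +42.2° → -117.9°, shortest Δλ = -160.1° (west) — does not cross 180°.
Leg 5: -117.9° → -15.5°, shortest Δλ = 102.4° (east) — does not cross 180°.
Leg 6: -15.5° → +96.5°, shortest Δλ = 112.0° (east) — does not cross 180°.
Total crossings: 0.

0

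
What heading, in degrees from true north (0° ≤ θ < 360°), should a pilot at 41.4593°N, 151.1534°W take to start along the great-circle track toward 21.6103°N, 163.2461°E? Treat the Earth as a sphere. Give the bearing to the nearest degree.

257°

Δλ = 163.2461 − -151.1534 = 314.3995°; wrapped into (−180°, 180°]: -45.6005°.
θ = atan2( sin Δλ · cos φ₂ , cos φ₁ · sin φ₂ − sin φ₁ · cos φ₂ · cos Δλ )
  = atan2(-0.66426, -0.15467) = -103.107° → normalised to [0°, 360°): 256.893°.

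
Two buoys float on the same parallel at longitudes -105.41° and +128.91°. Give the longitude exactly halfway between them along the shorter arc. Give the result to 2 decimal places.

-168.25°

Signed shortest Δλ from -105.41° to +128.91° is -125.68°.
Midpoint longitude = -105.41° + (-125.68°)/2 = -105.41° − 62.84° = -168.25°.
(The naïve average (-105.41 + +128.91)/2 = 11.75° is on the wrong side of the globe.)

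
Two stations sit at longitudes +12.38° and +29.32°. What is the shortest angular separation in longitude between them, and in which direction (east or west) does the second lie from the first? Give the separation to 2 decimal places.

Raw difference: 29.32 − 12.38 = 16.94°.
Normalise into (−180°, 180°]: 16.94° stays 16.94°.
Positive ⇒ the second point lies to the east; separation 16.94°.

16.94° east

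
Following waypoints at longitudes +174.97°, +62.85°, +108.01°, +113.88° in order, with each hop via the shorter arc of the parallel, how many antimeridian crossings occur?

0

Leg 1: +174.97° → +62.85°, shortest Δλ = -112.12° (west) — does not cross 180°.
Leg 2: +62.85° → +108.01°, shortest Δλ = 45.16° (east) — does not cross 180°.
Leg 3: +108.01° → +113.88°, shortest Δλ = 5.87° (east) — does not cross 180°.
Total crossings: 0.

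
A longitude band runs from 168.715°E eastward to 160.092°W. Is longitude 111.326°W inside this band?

No

Band width going east from +168.715° to -160.092°: ((-160.092 − 168.715) mod 360) = 31.193°.
Offset of -111.326° east of the west edge: ((-111.326 − 168.715) mod 360) = 79.959°.
79.959° > 31.193° ⇒ outside.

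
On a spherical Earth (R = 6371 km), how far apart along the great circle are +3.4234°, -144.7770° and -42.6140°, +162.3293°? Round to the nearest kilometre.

7367 km

Δλ = 162.3293 − -144.7770 = 307.1063°; wrapped into (−180°, 180°]: -52.8937°.
Δφ = -42.6140 − 3.4234 = -46.0374°.
a = sin²(Δφ/2) + cos φ₁ · cos φ₂ · sin²(Δλ/2) = 0.298619.
c = 2·atan2(√a, √(1−a)) = 1.15626 rad → d = 6371·c ≈ 7366.55 km.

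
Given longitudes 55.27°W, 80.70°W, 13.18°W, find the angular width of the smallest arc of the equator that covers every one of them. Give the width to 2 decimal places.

Sort the longitudes: -80.70°, -55.27°, -13.18°.
Eastward gaps between consecutive values (wrapping around): 25.43°, 42.09°, 292.48°.
Largest gap = 292.48° ⇒ minimal covering band is its complement: 360° − 292.48° = 67.52°.
Band runs from -80.70° eastward to -13.18°.

67.52°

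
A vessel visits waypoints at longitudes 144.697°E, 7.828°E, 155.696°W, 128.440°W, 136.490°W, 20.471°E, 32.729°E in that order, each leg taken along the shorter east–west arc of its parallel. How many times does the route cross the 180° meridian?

Leg 1: +144.697° → +7.828°, shortest Δλ = -136.869° (west) — does not cross 180°.
Leg 2: +7.828° → -155.696°, shortest Δλ = -163.524° (west) — does not cross 180°.
Leg 3: -155.696° → -128.440°, shortest Δλ = 27.256° (east) — does not cross 180°.
Leg 4: -128.440° → -136.490°, shortest Δλ = -8.05° (west) — does not cross 180°.
Leg 5: -136.490° → +20.471°, shortest Δλ = 156.961° (east) — does not cross 180°.
Leg 6: +20.471° → +32.729°, shortest Δλ = 12.258° (east) — does not cross 180°.
Total crossings: 0.

0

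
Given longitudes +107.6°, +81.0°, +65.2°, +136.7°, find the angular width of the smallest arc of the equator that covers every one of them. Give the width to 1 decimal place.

71.5°

Sort the longitudes: +65.2°, +81.0°, +107.6°, +136.7°.
Eastward gaps between consecutive values (wrapping around): 15.8°, 26.6°, 29.1°, 288.5°.
Largest gap = 288.5° ⇒ minimal covering band is its complement: 360° − 288.5° = 71.5°.
Band runs from +65.2° eastward to +136.7°.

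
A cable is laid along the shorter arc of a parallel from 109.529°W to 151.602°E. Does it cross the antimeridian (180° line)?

Yes

Naïve |151.602 − -109.529| = 261.131° > 180°, so the shorter arc goes the other way round — across 180°.
Signed shortest Δλ = ((151.602 − -109.529 + 180) mod 360) − 180 = -98.869°.
Going west by 98.869° from -109.529° passes through 180° before reaching +151.602°.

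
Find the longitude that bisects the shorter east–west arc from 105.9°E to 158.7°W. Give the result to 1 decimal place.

Signed shortest Δλ from +105.9° to -158.7° is +95.4°.
Midpoint longitude = +105.9° + (+95.4°)/2 = +105.9° + 47.7° = +153.6°.
(The naïve average (+105.9 + -158.7)/2 = -26.4° is on the wrong side of the globe.)

153.6°E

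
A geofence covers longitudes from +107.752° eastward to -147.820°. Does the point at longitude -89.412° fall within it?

Band width going east from +107.752° to -147.820°: ((-147.820 − 107.752) mod 360) = 104.428°.
Offset of -89.412° east of the west edge: ((-89.412 − 107.752) mod 360) = 162.836°.
162.836° > 104.428° ⇒ outside.

No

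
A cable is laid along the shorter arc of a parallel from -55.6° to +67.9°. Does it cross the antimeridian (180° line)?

Signed shortest Δλ = ((67.9 − -55.6 + 180) mod 360) − 180 = 123.5°.
Going east by 123.5° from -55.6° reaches +67.9° without touching 180°.

No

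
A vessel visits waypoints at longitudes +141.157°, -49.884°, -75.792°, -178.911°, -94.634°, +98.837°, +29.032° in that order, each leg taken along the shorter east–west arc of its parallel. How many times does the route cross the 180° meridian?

Leg 1: +141.157° → -49.884°, shortest Δλ = 168.959° (east) — crosses 180°.
Leg 2: -49.884° → -75.792°, shortest Δλ = -25.908° (west) — does not cross 180°.
Leg 3: -75.792° → -178.911°, shortest Δλ = -103.119° (west) — does not cross 180°.
Leg 4: -178.911° → -94.634°, shortest Δλ = 84.277° (east) — does not cross 180°.
Leg 5: -94.634° → +98.837°, shortest Δλ = -166.529° (west) — crosses 180°.
Leg 6: +98.837° → +29.032°, shortest Δλ = -69.805° (west) — does not cross 180°.
Total crossings: 2.

2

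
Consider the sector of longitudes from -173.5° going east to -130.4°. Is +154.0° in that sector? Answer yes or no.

Band width going east from -173.5° to -130.4°: ((-130.4 − -173.5) mod 360) = 43.1°.
Offset of +154.0° east of the west edge: ((154.0 − -173.5) mod 360) = 327.5°.
327.5° > 43.1° ⇒ outside.

No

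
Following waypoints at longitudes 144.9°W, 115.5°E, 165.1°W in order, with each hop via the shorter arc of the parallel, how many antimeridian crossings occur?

2

Leg 1: -144.9° → +115.5°, shortest Δλ = -99.6° (west) — crosses 180°.
Leg 2: +115.5° → -165.1°, shortest Δλ = 79.4° (east) — crosses 180°.
Total crossings: 2.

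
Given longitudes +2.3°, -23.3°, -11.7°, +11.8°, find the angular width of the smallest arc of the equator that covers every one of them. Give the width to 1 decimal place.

35.1°

Sort the longitudes: -23.3°, -11.7°, +2.3°, +11.8°.
Eastward gaps between consecutive values (wrapping around): 11.6°, 14.0°, 9.5°, 324.9°.
Largest gap = 324.9° ⇒ minimal covering band is its complement: 360° − 324.9° = 35.1°.
Band runs from -23.3° eastward to +11.8°.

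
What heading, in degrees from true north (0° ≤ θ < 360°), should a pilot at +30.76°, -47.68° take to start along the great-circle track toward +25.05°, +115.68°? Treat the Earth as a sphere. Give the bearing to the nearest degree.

18°

Δλ = 115.68 − -47.68 = 163.36°.
θ = atan2( sin Δλ · cos φ₂ , cos φ₁ · sin φ₂ − sin φ₁ · cos φ₂ · cos Δλ )
  = atan2(0.25942, 0.80778) = 17.805° → normalised to [0°, 360°): 17.805°.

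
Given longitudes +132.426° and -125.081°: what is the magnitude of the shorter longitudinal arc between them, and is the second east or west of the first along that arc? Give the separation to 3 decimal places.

102.493° east

Raw difference: -125.081 − 132.426 = -257.507°.
Normalise into (−180°, 180°]: -257.507° + 360° = 102.493°.
Positive ⇒ the second point lies to the east; separation 102.493°.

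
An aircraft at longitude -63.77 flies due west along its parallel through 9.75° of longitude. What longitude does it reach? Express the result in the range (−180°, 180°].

-73.52°

Start at -63.77°; shift −9.75° → -73.52°.
-73.52° already lies in (−180°, 180°].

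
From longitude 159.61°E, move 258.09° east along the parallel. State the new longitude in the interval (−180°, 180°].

57.70°E

Start at +159.61°; shift +258.09° → +417.70°.
+417.70° lies outside (−180°, 180°]; subtract 360° → +57.70°.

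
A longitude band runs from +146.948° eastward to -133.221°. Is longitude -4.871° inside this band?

Band width going east from +146.948° to -133.221°: ((-133.221 − 146.948) mod 360) = 79.831°.
Offset of -4.871° east of the west edge: ((-4.871 − 146.948) mod 360) = 208.181°.
208.181° > 79.831° ⇒ outside.

No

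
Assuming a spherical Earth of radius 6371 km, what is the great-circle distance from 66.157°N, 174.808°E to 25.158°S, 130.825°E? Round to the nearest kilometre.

Δλ = 130.825 − 174.808 = -43.983°.
Δφ = -25.158 − 66.157 = -91.315°.
a = sin²(Δφ/2) + cos φ₁ · cos φ₂ · sin²(Δλ/2) = 0.562782.
c = 2·atan2(√a, √(1−a)) = 1.69669 rad → d = 6371·c ≈ 10809.62 km.

10810 km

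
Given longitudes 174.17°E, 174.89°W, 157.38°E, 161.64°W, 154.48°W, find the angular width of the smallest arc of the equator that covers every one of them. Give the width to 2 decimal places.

Sort the longitudes: -174.89°, -161.64°, -154.48°, +157.38°, +174.17°.
Eastward gaps between consecutive values (wrapping around): 13.25°, 7.16°, 311.86°, 16.79°, 10.94°.
Largest gap = 311.86° ⇒ minimal covering band is its complement: 360° − 311.86° = 48.14°.
Band runs from +157.38° eastward to -154.48°, crossing the antimeridian.

48.14°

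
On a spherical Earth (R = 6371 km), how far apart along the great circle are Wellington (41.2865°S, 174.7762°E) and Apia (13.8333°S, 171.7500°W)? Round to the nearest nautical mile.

1792 nmi

Δλ = -171.7500 − 174.7762 = -346.5262°; wrapped into (−180°, 180°]: 13.4738°.
Δφ = -13.8333 − -41.2865 = 27.4532°.
a = sin²(Δφ/2) + cos φ₁ · cos φ₂ · sin²(Δλ/2) = 0.066347.
c = 2·atan2(√a, √(1−a)) = 0.52103 rad → d = 6371·c ≈ 3319.50 km ≈ 1792.38 nmi.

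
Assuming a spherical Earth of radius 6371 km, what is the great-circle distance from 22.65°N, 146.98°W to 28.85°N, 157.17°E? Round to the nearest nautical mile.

3016 nmi

Δλ = 157.17 − -146.98 = 304.15°; wrapped into (−180°, 180°]: -55.85°.
Δφ = 28.85 − 22.65 = 6.20°.
a = sin²(Δφ/2) + cos φ₁ · cos φ₂ · sin²(Δλ/2) = 0.180208.
c = 2·atan2(√a, √(1−a)) = 0.87684 rad → d = 6371·c ≈ 5586.34 km ≈ 3016.38 nmi.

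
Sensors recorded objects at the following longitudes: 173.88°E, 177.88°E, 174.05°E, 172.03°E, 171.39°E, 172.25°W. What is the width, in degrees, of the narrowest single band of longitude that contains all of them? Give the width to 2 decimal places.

Sort the longitudes: -172.25°, +171.39°, +172.03°, +173.88°, +174.05°, +177.88°.
Eastward gaps between consecutive values (wrapping around): 343.64°, 0.64°, 1.85°, 0.17°, 3.83°, 9.87°.
Largest gap = 343.64° ⇒ minimal covering band is its complement: 360° − 343.64° = 16.36°.
Band runs from +171.39° eastward to -172.25°, crossing the antimeridian.

16.36°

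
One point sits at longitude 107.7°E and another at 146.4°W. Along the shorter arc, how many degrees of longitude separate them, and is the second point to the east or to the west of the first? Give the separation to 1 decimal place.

105.9° east

Raw difference: -146.4 − 107.7 = -254.1°.
Normalise into (−180°, 180°]: -254.1° + 360° = 105.9°.
Positive ⇒ the second point lies to the east; separation 105.9°.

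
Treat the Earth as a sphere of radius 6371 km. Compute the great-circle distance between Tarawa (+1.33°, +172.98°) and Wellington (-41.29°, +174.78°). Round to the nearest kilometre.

4743 km

Δλ = 174.78 − 172.98 = 1.80°.
Δφ = -41.29 − 1.33 = -42.62°.
a = sin²(Δφ/2) + cos φ₁ · cos φ₂ · sin²(Δλ/2) = 0.132255.
c = 2·atan2(√a, √(1−a)) = 0.74441 rad → d = 6371·c ≈ 4742.61 km.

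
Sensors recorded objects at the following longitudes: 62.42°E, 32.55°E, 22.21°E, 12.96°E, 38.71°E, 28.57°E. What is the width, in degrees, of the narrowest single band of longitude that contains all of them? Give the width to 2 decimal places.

Sort the longitudes: +12.96°, +22.21°, +28.57°, +32.55°, +38.71°, +62.42°.
Eastward gaps between consecutive values (wrapping around): 9.25°, 6.36°, 3.98°, 6.16°, 23.71°, 310.54°.
Largest gap = 310.54° ⇒ minimal covering band is its complement: 360° − 310.54° = 49.46°.
Band runs from +12.96° eastward to +62.42°.

49.46°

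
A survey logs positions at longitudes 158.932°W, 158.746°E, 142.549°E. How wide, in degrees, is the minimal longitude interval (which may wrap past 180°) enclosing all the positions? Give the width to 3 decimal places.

Sort the longitudes: -158.932°, +142.549°, +158.746°.
Eastward gaps between consecutive values (wrapping around): 301.481°, 16.197°, 42.322°.
Largest gap = 301.481° ⇒ minimal covering band is its complement: 360° − 301.481° = 58.519°.
Band runs from +142.549° eastward to -158.932°, crossing the antimeridian.

58.519°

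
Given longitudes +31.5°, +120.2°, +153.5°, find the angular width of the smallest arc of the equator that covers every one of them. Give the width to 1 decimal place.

122.0°

Sort the longitudes: +31.5°, +120.2°, +153.5°.
Eastward gaps between consecutive values (wrapping around): 88.7°, 33.3°, 238.0°.
Largest gap = 238.0° ⇒ minimal covering band is its complement: 360° − 238.0° = 122.0°.
Band runs from +31.5° eastward to +153.5°.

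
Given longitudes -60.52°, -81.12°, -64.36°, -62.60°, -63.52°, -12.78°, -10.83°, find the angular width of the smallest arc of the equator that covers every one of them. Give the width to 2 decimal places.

Sort the longitudes: -81.12°, -64.36°, -63.52°, -62.60°, -60.52°, -12.78°, -10.83°.
Eastward gaps between consecutive values (wrapping around): 16.76°, 0.84°, 0.92°, 2.08°, 47.74°, 1.95°, 289.71°.
Largest gap = 289.71° ⇒ minimal covering band is its complement: 360° − 289.71° = 70.29°.
Band runs from -81.12° eastward to -10.83°.

70.29°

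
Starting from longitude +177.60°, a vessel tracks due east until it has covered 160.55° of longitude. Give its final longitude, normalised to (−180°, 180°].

Start at +177.60°; shift +160.55° → +338.15°.
+338.15° lies outside (−180°, 180°]; subtract 360° → -21.85°.

-21.85°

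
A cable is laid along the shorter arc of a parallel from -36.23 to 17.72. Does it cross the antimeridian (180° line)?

Signed shortest Δλ = ((17.72 − -36.23 + 180) mod 360) − 180 = 53.95°.
Going east by 53.95° from -36.23° reaches +17.72° without touching 180°.

No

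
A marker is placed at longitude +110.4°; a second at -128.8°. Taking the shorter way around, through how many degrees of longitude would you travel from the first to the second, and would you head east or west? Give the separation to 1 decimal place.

120.8° east

Raw difference: -128.8 − 110.4 = -239.2°.
Normalise into (−180°, 180°]: -239.2° + 360° = 120.8°.
Positive ⇒ the second point lies to the east; separation 120.8°.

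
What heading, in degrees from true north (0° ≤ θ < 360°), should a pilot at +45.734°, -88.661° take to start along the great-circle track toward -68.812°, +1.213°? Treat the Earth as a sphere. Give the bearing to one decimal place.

151.0°

Δλ = 1.213 − -88.661 = 89.874°.
θ = atan2( sin Δλ · cos φ₂ , cos φ₁ · sin φ₂ − sin φ₁ · cos φ₂ · cos Δλ )
  = atan2(0.36143, -0.65138) = 150.975° → normalised to [0°, 360°): 150.975°.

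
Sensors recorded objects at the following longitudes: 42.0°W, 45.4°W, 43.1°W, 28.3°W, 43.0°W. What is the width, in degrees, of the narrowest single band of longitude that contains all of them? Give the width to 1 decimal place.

Sort the longitudes: -45.4°, -43.1°, -43.0°, -42.0°, -28.3°.
Eastward gaps between consecutive values (wrapping around): 2.3°, 0.1°, 1.0°, 13.7°, 342.9°.
Largest gap = 342.9° ⇒ minimal covering band is its complement: 360° − 342.9° = 17.1°.
Band runs from -45.4° eastward to -28.3°.

17.1°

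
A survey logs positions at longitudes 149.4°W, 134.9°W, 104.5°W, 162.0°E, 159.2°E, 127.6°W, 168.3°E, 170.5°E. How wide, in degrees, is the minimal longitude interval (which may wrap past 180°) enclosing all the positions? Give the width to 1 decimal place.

Sort the longitudes: -149.4°, -134.9°, -127.6°, -104.5°, +159.2°, +162.0°, +168.3°, +170.5°.
Eastward gaps between consecutive values (wrapping around): 14.5°, 7.3°, 23.1°, 263.7°, 2.8°, 6.3°, 2.2°, 40.1°.
Largest gap = 263.7° ⇒ minimal covering band is its complement: 360° − 263.7° = 96.3°.
Band runs from +159.2° eastward to -104.5°, crossing the antimeridian.

96.3°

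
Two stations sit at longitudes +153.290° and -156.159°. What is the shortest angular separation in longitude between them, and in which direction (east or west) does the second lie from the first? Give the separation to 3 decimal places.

Raw difference: -156.159 − 153.290 = -309.449°.
Normalise into (−180°, 180°]: -309.449° + 360° = 50.551°.
Positive ⇒ the second point lies to the east; separation 50.551°.

50.551° east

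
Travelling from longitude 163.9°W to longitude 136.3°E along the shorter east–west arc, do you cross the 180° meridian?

Naïve |136.3 − -163.9| = 300.2° > 180°, so the shorter arc goes the other way round — across 180°.
Signed shortest Δλ = ((136.3 − -163.9 + 180) mod 360) − 180 = -59.8°.
Going west by 59.8° from -163.9° passes through 180° before reaching +136.3°.

Yes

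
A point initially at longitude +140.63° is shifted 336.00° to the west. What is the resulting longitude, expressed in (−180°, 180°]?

+164.63°

Start at +140.63°; shift −336.00° → -195.37°.
-195.37° lies outside (−180°, 180°]; add 360° → +164.63°.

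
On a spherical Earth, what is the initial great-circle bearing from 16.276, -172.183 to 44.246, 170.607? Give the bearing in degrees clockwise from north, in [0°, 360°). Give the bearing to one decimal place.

336.1°

Δλ = 170.607 − -172.183 = 342.790°; wrapped into (−180°, 180°]: -17.210°.
θ = atan2( sin Δλ · cos φ₂ , cos φ₁ · sin φ₂ − sin φ₁ · cos φ₂ · cos Δλ )
  = atan2(-0.21195, 0.47800) = -23.913° → normalised to [0°, 360°): 336.087°.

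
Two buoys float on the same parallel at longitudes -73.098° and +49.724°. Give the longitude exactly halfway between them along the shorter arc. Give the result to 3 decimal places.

Signed shortest Δλ from -73.098° to +49.724° is +122.822°.
Midpoint longitude = -73.098° + (+122.822°)/2 = -73.098° + 61.411° = -11.687°.

-11.687°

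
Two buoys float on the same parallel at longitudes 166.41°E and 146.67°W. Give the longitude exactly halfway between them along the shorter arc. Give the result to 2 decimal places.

170.13°W

Signed shortest Δλ from +166.41° to -146.67° is +46.92°.
Midpoint longitude = +166.41° + (+46.92°)/2 = +166.41° + 23.46° = +189.87°.
Normalise into (−180°, 180°]: -170.13°.
(The naïve average (+166.41 + -146.67)/2 = 9.87° is on the wrong side of the globe.)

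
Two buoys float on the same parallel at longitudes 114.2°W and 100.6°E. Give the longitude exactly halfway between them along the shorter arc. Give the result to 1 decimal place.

173.2°E

Signed shortest Δλ from -114.2° to +100.6° is -145.2°.
Midpoint longitude = -114.2° + (-145.2°)/2 = -114.2° − 72.6° = -186.8°.
Normalise into (−180°, 180°]: +173.2°.
(The naïve average (-114.2 + +100.6)/2 = -6.8° is on the wrong side of the globe.)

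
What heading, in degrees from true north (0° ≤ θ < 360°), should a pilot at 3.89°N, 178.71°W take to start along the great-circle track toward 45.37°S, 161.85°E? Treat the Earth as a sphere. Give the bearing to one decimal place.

Δλ = 161.85 − -178.71 = 340.56°; wrapped into (−180°, 180°]: -19.44°.
θ = atan2( sin Δλ · cos φ₂ , cos φ₁ · sin φ₂ − sin φ₁ · cos φ₂ · cos Δλ )
  = atan2(-0.23381, -0.75496) = -162.792° → normalised to [0°, 360°): 197.208°.

197.2°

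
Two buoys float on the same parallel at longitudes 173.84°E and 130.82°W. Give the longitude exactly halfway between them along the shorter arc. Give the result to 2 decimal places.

158.49°W

Signed shortest Δλ from +173.84° to -130.82° is +55.34°.
Midpoint longitude = +173.84° + (+55.34°)/2 = +173.84° + 27.67° = +201.51°.
Normalise into (−180°, 180°]: -158.49°.
(The naïve average (+173.84 + -130.82)/2 = 21.51° is on the wrong side of the globe.)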